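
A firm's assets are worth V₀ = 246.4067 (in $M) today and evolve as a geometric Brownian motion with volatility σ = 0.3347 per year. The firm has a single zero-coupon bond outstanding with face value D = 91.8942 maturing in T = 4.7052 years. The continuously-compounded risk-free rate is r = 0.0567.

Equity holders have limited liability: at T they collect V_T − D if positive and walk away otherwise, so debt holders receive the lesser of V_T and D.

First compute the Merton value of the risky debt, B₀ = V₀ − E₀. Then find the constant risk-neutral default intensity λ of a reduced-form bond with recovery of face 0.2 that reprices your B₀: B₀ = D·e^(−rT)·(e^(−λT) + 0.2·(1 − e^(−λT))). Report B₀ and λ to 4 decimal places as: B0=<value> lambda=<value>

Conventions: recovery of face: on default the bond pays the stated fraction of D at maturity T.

Equity is a call on the firm's assets struck at D = 91.8942:
d₁ = [ln(V₀/D) + (r + σ²/2)T] / (σ√T)
   = [ln(246.4067/91.8942) + (0.0567 + 0.5·0.3347²)·4.7052] / (0.3347·√4.7052)
   = [0.986346 + 0.530333] / 0.726014 = 2.089049
d₂ = d₁ − σ√T = 2.089049 − 0.726014 = 1.363036
N(d₁) = 0.981648,  N(d₂) = 0.913564,  e^(−rT) = 0.765838
E₀ = V₀·N(d₁) − D·e^(−rT)·N(d₂)
   = 246.4067·0.981648 − 91.8942·0.765838·0.913564 = 177.591676
B₀ = V₀ − E₀ = 246.4067 − 177.591676 = 68.815024
e^(−λT) = (B₀·e^(rT)/D − 0.2)/(1 − 0.2) = (68.8150·1.305759/91.8942 − 0.2)/0.8 = 0.97227298
λ = −ln(0.97227298)/4.7052 = 0.005976

B0=68.8150 lambda=0.0060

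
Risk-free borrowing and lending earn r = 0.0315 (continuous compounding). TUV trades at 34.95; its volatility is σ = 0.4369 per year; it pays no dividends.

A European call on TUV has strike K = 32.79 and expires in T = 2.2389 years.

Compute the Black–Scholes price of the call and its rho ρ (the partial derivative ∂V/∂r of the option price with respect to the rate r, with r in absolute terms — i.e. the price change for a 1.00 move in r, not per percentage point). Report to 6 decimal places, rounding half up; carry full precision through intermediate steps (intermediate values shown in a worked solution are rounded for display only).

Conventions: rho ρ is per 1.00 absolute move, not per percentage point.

price = 10.758910
ρ = 30.901923

σ√T = 0.4369·√2.2389 = 0.653731
d₁ = (ln(S/K) + (r+σ²/2)T) / (σ√T) = (ln(34.95/32.79) + (0.0315+0.4369²/2)·2.2389) / 0.653731 = (0.063795 + 0.284208) / 0.653731 = 0.532333
d₂ = d₁ − σ√T = 0.532333 − 0.653731 = -0.121399
e^{−rT} = 0.931904
N(d₁) = 0.702752,  N(d₂) = 0.451688
Call price V = S·N(d₁) − K·e^{−rT}·N(d₂) = 24.561190 − 13.802279 = 10.758910
ρ = K·T·e^{−rT}·N(d₂) = 30.901923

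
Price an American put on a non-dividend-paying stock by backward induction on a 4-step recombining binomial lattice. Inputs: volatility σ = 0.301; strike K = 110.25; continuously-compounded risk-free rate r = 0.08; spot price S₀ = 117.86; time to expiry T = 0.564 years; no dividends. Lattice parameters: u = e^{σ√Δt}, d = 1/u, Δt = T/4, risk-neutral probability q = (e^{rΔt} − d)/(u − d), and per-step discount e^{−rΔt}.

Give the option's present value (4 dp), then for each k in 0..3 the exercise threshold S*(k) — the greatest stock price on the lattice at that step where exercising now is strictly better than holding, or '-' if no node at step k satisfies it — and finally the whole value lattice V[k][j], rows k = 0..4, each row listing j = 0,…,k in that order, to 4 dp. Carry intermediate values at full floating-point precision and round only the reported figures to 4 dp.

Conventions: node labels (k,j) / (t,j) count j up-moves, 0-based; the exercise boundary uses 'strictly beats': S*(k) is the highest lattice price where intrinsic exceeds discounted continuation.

price = 5.4337
boundary = - - - 83.9668
tree:
5.4337
9.6203 1.7158
16.3872 3.6291 0.0000
26.2832 7.6760 0.0000 0.0000
35.2569 16.2357 0.0000 0.0000 0.0000

Δt=0.14100  u=1.11966  d=0.89313  q=0.52185  discount=0.98878
step 4 (expiry): payoffs max(K−S,0) = 35.2569 16.2357 0.0000 0.0000 0.0000
step 3: (k=3,j=0): S=83.9668, K−S=26.2832, hold=25.0466 ⇒ V=26.2832 exercise | (k=3,j=1): S=105.2641, K−S=4.9859, hold=7.6760 ⇒ V=7.6760 continue | (k=3,j=2): S=131.9632, K−S=0.0000, hold=0.0000 ⇒ V=0.0000 continue | (k=3,j=3): S=165.4342, K−S=0.0000, hold=0.0000 ⇒ V=0.0000 continue  boundary S*=83.9668
step 2: (k=2,j=0): S=94.0143, K−S=16.2357, hold=16.3872 ⇒ V=16.3872 continue | (k=2,j=1): S=117.8600, K−S=0.0000, hold=3.6291 ⇒ V=3.6291 continue | (k=2,j=2): S=147.7539, K−S=0.0000, hold=0.0000 ⇒ V=0.0000 continue  boundary S*=-
step 1: (k=1,j=0): S=105.2641, K−S=4.9859, hold=9.6203 ⇒ V=9.6203 continue | (k=1,j=1): S=131.9632, K−S=0.0000, hold=1.7158 ⇒ V=1.7158 continue  boundary S*=-
step 0: (k=0,j=0): S=117.8600, K−S=0.0000, hold=5.4337 ⇒ V=5.4337 continue  boundary S*=-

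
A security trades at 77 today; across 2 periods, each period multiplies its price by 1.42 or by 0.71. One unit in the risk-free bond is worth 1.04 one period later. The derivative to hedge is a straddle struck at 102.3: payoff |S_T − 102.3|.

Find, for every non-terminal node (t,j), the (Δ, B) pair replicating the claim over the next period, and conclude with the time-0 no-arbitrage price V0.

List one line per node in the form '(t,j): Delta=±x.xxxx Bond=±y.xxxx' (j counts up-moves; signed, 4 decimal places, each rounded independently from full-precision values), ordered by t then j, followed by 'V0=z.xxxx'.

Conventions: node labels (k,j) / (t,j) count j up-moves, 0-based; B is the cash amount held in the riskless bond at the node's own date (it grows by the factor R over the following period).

The replicating-portfolio and risk-neutral prices coincide; use p* = (1.04−0.71)/(1.42−0.71) = 0.4648 for the latter.
At maturity the claim pays: V(2,0)=63.4843, V(2,1)=24.6686, V(2,2)=52.9628
(1,0): S=54.6700. Δ = (V_up−V_dn)/(S_up−S_dn) = (24.6686−63.4843)/(77.6314−38.8157) = -1.0000. V = [p*·24.6686 + (1−p*)·63.4843]/1.04 = 43.6954. B = V − Δ·S = 98.3654.
(1,1): S=109.3400. Δ = (V_up−V_dn)/(S_up−S_dn) = (52.9628−24.6686)/(155.2628−77.6314) = 0.3645. V = [p*·52.9628 + (1−p*)·24.6686]/1.04 = 36.3648. B = V − Δ·S = -3.4862.
(0,0): S=77.0000. Δ = (V_up−V_dn)/(S_up−S_dn) = (36.3648−43.6954)/(109.3400−54.6700) = -0.1341. V = [p*·36.3648 + (1−p*)·43.6954]/1.04 = 38.7387. B = V − Δ·S = 49.0634.
Check: Δ(0,0)·S0 + B(0,0) = 38.7387 = V0.

(0,0): Delta=-0.1341 Bond=49.0634
(1,0): Delta=-1.0000 Bond=98.3654
(1,1): Delta=0.3645 Bond=-3.4862
V0=38.7387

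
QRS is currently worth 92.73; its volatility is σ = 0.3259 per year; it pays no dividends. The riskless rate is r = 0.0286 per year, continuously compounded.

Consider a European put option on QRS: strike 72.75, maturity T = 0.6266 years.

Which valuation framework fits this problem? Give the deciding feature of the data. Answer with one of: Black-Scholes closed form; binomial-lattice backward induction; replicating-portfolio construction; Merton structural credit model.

framework: Black-Scholes closed form

Key observation: a European-exercise option on QRS struck at 72.75 — a GBM underlying with constant parameters — admits an analytic price: the data contain no early exercise, no discrete tree, no debt structure.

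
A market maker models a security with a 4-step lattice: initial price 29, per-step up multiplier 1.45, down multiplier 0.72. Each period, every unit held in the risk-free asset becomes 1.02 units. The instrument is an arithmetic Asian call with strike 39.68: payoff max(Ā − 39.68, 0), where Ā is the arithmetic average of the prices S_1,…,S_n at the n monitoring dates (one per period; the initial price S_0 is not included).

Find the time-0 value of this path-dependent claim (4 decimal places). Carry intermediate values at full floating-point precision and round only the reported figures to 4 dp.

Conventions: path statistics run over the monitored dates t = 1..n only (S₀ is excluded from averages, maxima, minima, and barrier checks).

Set p* = 0.4110 (from d < R < u); the path-dependent value is the discounted p*-expectation over all price paths.
Enumerate all 2^4 = 16 price paths (U = up ×1.45, D = down ×0.72); each path with k up-moves has probability p*^k·(1−p*)^(4−k).
DDDD: Ā=13.6328, payoff=0.0000, prob=0.120388
UDDD: Ā=27.4549, payoff=0.0000, prob=0.083991
DUDD: Ā=22.1624, payoff=0.0000, prob=0.083991
UUDD: Ā=44.6327, payoff=4.9527, prob=0.058599
DDUD: Ā=18.3518, payoff=0.0000, prob=0.083991
UDUD: Ā=36.9586, payoff=0.0000, prob=0.058599
DUUD: Ā=31.6661, payoff=0.0000, prob=0.058599
UUUD: Ā=63.7720, payoff=24.0920, prob=0.040883
DDDU: Ā=15.6082, payoff=0.0000, prob=0.083991
UDDU: Ā=31.4332, payoff=0.0000, prob=0.058599
DUDU: Ā=26.1407, payoff=0.0000, prob=0.058599
UUDU: Ā=52.6445, payoff=12.9645, prob=0.040883
DDUU: Ā=22.3301, payoff=0.0000, prob=0.058599
UDUU: Ā=44.9704, payoff=5.2904, prob=0.040883
DUUU: Ā=39.6779, payoff=0.0000, prob=0.040883
UUUU: Ā=79.9068, payoff=40.2268, prob=0.028523
Price = Σ prob·payoff / R^4 = 3.168866 / 1.082432 = 2.9275

price = 2.9275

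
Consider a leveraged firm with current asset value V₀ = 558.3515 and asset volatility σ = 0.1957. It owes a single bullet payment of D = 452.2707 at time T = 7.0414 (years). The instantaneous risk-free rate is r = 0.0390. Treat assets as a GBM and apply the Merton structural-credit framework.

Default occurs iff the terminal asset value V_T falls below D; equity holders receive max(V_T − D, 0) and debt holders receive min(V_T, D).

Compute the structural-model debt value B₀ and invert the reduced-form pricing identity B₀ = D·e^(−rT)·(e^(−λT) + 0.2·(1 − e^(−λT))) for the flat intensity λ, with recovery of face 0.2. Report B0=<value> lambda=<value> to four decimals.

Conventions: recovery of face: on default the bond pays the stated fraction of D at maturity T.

B0=322.6734 lambda=0.0113

Apply the equity-as-call identities (strike 452.2707, horizon 7.0414 years):
d₁ = [ln(V₀/D) + (r + σ²/2)T] / (σ√T)
   = [ln(558.3515/452.2707) + (0.0390 + 0.5·0.1957²)·7.0414] / (0.1957·√7.0414)
   = [0.210708 + 0.409452] / 0.519302 = 1.194217
d₂ = d₁ − σ√T = 1.194217 − 0.519302 = 0.674915
N(d₁) = 0.883804,  N(d₂) = 0.750135,  e^(−rT) = 0.759865
E₀ = V₀·N(d₁) − D·e^(−rT)·N(d₂)
   = 558.3515·0.883804 − 452.2707·0.759865·0.750135 = 235.678114
B₀ = V₀ − E₀ = 558.3515 − 235.678114 = 322.673386
e^(−λT) = (B₀·e^(rT)/D − 0.2)/(1 − 0.2) = (322.6734·1.316023/452.2707 − 0.2)/0.8 = 0.92364926
λ = −ln(0.92364926)/7.0414 = 0.011279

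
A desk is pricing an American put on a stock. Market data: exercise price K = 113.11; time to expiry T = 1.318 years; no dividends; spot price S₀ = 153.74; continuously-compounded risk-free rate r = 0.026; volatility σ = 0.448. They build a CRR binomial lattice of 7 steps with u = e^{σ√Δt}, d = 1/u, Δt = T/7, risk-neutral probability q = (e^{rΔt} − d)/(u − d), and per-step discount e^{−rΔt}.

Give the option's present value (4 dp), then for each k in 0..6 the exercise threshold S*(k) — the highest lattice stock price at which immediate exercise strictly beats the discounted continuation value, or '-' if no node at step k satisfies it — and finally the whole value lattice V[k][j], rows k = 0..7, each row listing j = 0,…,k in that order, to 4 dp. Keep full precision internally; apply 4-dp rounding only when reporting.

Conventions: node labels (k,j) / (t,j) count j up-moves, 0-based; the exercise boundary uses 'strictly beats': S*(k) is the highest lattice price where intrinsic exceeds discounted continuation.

params: Δt=0.18829 u=1.21458 d=0.82333 q=0.46410 e^(-rΔt)=0.99512
t_7 payoffs: 73.6813 54.9450 27.3051 0.0000 0.0000 0.0000 0.0000 0.0000
t_6: node(6,0) S=47.8891 payoff=65.2209 vs cont=64.6685 → 65.2209 [stop]  node(6,1) S=70.6459 payoff=42.4641 vs cont=41.9117 → 42.4641 [stop]  node(6,2) S=104.2166 payoff=8.8934 vs cont=14.5615 → 14.5615 [wait]  node(6,3) S=153.7400 payoff=0.0000 vs cont=0.0000 → 0.0000 [wait]  node(6,4) S=226.7968 payoff=0.0000 vs cont=0.0000 → 0.0000 [wait]  node(6,5) S=334.5699 payoff=0.0000 vs cont=0.0000 → 0.0000 [wait]  node(6,6) S=493.5564 payoff=0.0000 vs cont=0.0000 → 0.0000 [wait]  ⇒ S*(6)=70.6459
t_5: node(5,0) S=58.1650 payoff=54.9450 vs cont=54.3926 → 54.9450 [stop]  node(5,1) S=85.8049 payoff=27.3051 vs cont=29.3704 → 29.3704 [wait]  node(5,2) S=126.5791 payoff=0.0000 vs cont=7.7654 → 7.7654 [wait]  node(5,3) S=186.7290 payoff=0.0000 vs cont=0.0000 → 0.0000 [wait]  node(5,4) S=275.4621 payoff=0.0000 vs cont=0.0000 → 0.0000 [wait]  node(5,5) S=406.3608 payoff=0.0000 vs cont=0.0000 → 0.0000 [wait]  ⇒ S*(5)=58.1650
t_4: node(4,0) S=70.6459 payoff=42.4641 vs cont=42.8656 → 42.8656 [wait]  node(4,1) S=104.2166 payoff=8.8934 vs cont=19.2492 → 19.2492 [wait]  node(4,2) S=153.7400 payoff=0.0000 vs cont=4.1412 → 4.1412 [wait]  node(4,3) S=226.7968 payoff=0.0000 vs cont=0.0000 → 0.0000 [wait]  node(4,4) S=334.5699 payoff=0.0000 vs cont=0.0000 → 0.0000 [wait]  ⇒ S*(4)=-
t_3: node(3,0) S=85.8049 payoff=27.3051 vs cont=31.7495 → 31.7495 [wait]  node(3,1) S=126.5791 payoff=0.0000 vs cont=12.1778 → 12.1778 [wait]  node(3,2) S=186.7290 payoff=0.0000 vs cont=2.2084 → 2.2084 [wait]  node(3,3) S=275.4621 payoff=0.0000 vs cont=0.0000 → 0.0000 [wait]  ⇒ S*(3)=-
t_2: node(2,0) S=104.2166 payoff=8.8934 vs cont=22.5556 → 22.5556 [wait]  node(2,1) S=153.7400 payoff=0.0000 vs cont=7.5142 → 7.5142 [wait]  node(2,2) S=226.7968 payoff=0.0000 vs cont=1.1777 → 1.1777 [wait]  ⇒ S*(2)=-
t_1: node(1,0) S=126.5791 payoff=0.0000 vs cont=15.4989 → 15.4989 [wait]  node(1,1) S=186.7290 payoff=0.0000 vs cont=4.5511 → 4.5511 [wait]  ⇒ S*(1)=-
t_0: node(0,0) S=153.7400 payoff=0.0000 vs cont=10.3672 → 10.3672 [wait]  ⇒ S*(0)=-

price = 10.3672
boundary = - - - - - 58.1650 70.6459
tree:
10.3672
15.4989 4.5511
22.5556 7.5142 1.1777
31.7495 12.1778 2.2084 0.0000
42.8656 19.2492 4.1412 0.0000 0.0000
54.9450 29.3704 7.7654 0.0000 0.0000 0.0000
65.2209 42.4641 14.5615 0.0000 0.0000 0.0000 0.0000
73.6813 54.9450 27.3051 0.0000 0.0000 0.0000 0.0000 0.0000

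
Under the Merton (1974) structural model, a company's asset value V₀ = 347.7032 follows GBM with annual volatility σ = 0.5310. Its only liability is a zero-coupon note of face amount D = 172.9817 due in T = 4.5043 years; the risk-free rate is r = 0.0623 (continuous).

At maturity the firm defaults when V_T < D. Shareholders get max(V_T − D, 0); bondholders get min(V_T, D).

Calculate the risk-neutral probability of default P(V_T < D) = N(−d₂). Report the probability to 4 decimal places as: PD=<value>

PD=0.3802

Apply the equity-as-call identities (strike 172.9817, horizon 4.5043 years):
d₁ = [ln(V₀/D) + (r + σ²/2)T] / (σ√T)
   = [ln(347.7032/172.9817) + (0.0623 + 0.5·0.5310²)·4.5043] / (0.5310·√4.5043)
   = [0.698163 + 0.915636] / 1.126959 = 1.431995
d₂ = d₁ − σ√T = 1.431995 − 1.126959 = 0.305036
risk-neutral PD = N(−d₂) = N(-0.305036) = 0.380169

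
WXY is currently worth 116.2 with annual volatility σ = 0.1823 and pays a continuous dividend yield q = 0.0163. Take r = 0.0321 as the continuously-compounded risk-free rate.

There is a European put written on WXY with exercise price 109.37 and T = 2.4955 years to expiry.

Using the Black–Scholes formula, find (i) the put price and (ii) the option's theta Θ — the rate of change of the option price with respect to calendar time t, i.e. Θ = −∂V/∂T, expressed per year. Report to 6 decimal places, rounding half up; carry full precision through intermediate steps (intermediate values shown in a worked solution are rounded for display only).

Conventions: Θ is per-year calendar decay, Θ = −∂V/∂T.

price = 7.577589
Θ = -1.483709

σ√T = 0.1823·√2.4955 = 0.287982
d₁ = (ln(S/K) + (r−q+σ²/2)T) / (σ√T) = (ln(116.2/109.37) + (0.0321−0.0163+0.1823²/2)·2.4955) / 0.287982 = (0.060576 + 0.080896) / 0.287982 = 0.491253
d₂ = d₁ − σ√T = 0.491253 − 0.287982 = 0.203271
e^{−rT} = 0.923019
e^{−qT} = 0.960140
N(−d₁) = 0.311624,  N(−d₂) = 0.419462
Put price V = K·e^{−rT}·N(−d₂) − S·e^{−qT}·N(−d₁) = 42.344910 − 34.767321 = 7.577589
φ(d₁) = (1/√(2π))·e^{−d₁²/2} = 0.353595
Θ = −S·e^{−qT}·φ(d₁)·σ/(2√T) − q·S·e^{−qT}·N(−d₁) + r·K·e^{−rT}·N(−d₂) = −2.276274 − 0.566707 + 1.359272 = -1.483709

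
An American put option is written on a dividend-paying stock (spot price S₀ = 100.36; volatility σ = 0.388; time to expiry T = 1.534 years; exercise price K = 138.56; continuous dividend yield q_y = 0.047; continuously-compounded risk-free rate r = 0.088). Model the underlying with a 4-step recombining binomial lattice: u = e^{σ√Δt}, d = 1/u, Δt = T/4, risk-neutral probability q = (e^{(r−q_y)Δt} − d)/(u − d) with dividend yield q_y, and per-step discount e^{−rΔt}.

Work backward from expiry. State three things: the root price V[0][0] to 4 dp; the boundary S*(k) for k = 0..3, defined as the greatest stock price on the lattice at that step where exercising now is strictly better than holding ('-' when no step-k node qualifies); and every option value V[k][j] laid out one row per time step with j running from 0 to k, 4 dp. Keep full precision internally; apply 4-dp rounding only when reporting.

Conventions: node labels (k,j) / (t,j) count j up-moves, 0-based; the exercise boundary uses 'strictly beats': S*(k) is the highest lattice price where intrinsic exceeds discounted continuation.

price = 41.6209
boundary = - 78.9240 62.0666 78.9240
tree:
41.6209
59.6360 24.5604
76.4934 39.2925 9.9213
89.7503 59.6360 19.4678 0.0000
100.1756 76.4934 38.2000 0.0000 0.0000

params: Δt=0.38350 u=1.27160 d=0.78641 q=0.47288 e^(-rΔt)=0.96682
t_4 payoffs: 100.1756 76.4934 38.2000 0.0000 0.0000
t_3: node(3,0) S=48.8097 payoff=89.7503 vs cont=86.0241 → 89.7503 [stop]  node(3,1) S=78.9240 payoff=59.6360 vs cont=56.4477 → 59.6360 [stop]  node(3,2) S=127.6181 payoff=10.9419 vs cont=19.4678 → 19.4678 [wait]  node(3,3) S=206.3551 payoff=0.0000 vs cont=0.0000 → 0.0000 [wait]  ⇒ S*(3)=78.9240
t_2: node(2,0) S=62.0666 payoff=76.4934 vs cont=73.0040 → 76.4934 [stop]  node(2,1) S=100.3600 payoff=38.2000 vs cont=39.2925 → 39.2925 [wait]  node(2,2) S=162.2795 payoff=0.0000 vs cont=9.9213 → 9.9213 [wait]  ⇒ S*(2)=62.0666
t_1: node(1,0) S=78.9240 payoff=59.6360 vs cont=56.9472 → 59.6360 [stop]  node(1,1) S=127.6181 payoff=10.9419 vs cont=24.5604 → 24.5604 [wait]  ⇒ S*(1)=78.9240
t_0: node(0,0) S=100.3600 payoff=38.2000 vs cont=41.6209 → 41.6209 [wait]  ⇒ S*(0)=-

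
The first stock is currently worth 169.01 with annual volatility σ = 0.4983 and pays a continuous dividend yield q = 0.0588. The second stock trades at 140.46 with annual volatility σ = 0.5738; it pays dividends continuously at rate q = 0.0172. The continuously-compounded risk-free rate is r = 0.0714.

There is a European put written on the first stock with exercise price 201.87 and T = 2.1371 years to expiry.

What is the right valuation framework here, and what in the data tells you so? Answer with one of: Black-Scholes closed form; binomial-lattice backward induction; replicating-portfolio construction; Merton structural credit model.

Key observation: a European claim on the first stock (strike 201.87) — a lognormal (GBM) underlying with constant rate and volatility — has an exact closed-form value; no lattice or capital structure is involved.

framework: Black-Scholes closed form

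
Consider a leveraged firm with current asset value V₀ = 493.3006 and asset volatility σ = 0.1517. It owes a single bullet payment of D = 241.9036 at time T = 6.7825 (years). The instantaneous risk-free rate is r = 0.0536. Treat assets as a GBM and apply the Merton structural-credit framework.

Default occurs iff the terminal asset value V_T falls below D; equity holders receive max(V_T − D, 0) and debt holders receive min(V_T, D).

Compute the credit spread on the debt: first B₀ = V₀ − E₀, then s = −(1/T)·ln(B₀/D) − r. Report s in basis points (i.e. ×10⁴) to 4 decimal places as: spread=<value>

spread=0.9623

Work the structural quantities from V₀ = 493.3006 against face 241.9036:
d₁ = [ln(V₀/D) + (r + σ²/2)T] / (σ√T)
   = [ln(493.3006/241.9036) + (0.0536 + 0.5·0.1517²)·6.7825] / (0.1517·√6.7825)
   = [0.712579 + 0.441584] / 0.395076 = 2.921373
d₂ = d₁ − σ√T = 2.921373 − 0.395076 = 2.526297
N(d₁) = 0.998258,  N(d₂) = 0.994236,  e^(−rT) = 0.695210
E₀ = V₀·N(d₁) − D·e^(−rT)·N(d₂)
   = 493.3006·0.998258 − 241.9036·0.695210·0.994236 = 325.236640
B₀ = V₀ − E₀ = 493.3006 − 325.236640 = 168.063960
spread = −(1/T)·ln(B₀/D) − r = −(1/6.7825)·ln(168.063960/241.9036) − 0.0536 = 0.00009623
in basis points: 0.00009623 × 10⁴ = 0.9623 bp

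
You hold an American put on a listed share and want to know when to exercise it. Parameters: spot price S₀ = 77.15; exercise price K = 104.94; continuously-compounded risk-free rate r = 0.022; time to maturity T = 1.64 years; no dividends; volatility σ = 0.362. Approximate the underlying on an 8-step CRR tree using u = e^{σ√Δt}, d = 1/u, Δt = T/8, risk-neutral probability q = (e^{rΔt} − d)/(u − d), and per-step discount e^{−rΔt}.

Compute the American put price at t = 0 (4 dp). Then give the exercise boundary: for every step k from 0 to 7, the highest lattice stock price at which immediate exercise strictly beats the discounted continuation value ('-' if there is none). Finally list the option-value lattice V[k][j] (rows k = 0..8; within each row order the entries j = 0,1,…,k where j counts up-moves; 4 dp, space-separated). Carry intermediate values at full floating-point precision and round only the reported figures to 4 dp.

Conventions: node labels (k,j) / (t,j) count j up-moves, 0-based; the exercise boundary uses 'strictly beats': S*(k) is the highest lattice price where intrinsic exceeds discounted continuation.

Δt=0.20500  u=1.17810  d=0.84882  q=0.47284  discount=0.99550
step 8 (expiry): payoffs max(K−S,0) = 84.1488 76.0835 64.8895 49.3532 27.7900 0.0000 0.0000 0.0000 0.0000
step 7: (k=7,j=0): S=24.4941, K−S=80.4459, hold=79.9736 ⇒ V=80.4459 exercise | (k=7,j=1): S=33.9959, K−S=70.9441, hold=70.4719 ⇒ V=70.9441 exercise | (k=7,j=2): S=47.1835, K−S=57.7565, hold=57.2843 ⇒ V=57.7565 exercise | (k=7,j=3): S=65.4868, K−S=39.4532, hold=38.9810 ⇒ V=39.4532 exercise | (k=7,j=4): S=90.8904, K−S=14.0496, hold=14.5838 ⇒ V=14.5838 continue | (k=7,j=5): S=126.1484, K−S=0.0000, hold=0.0000 ⇒ V=0.0000 continue | (k=7,j=6): S=175.0837, K−S=0.0000, hold=0.0000 ⇒ V=0.0000 continue | (k=7,j=7): S=243.0018, K−S=0.0000, hold=0.0000 ⇒ V=0.0000 continue  boundary S*=65.4868
step 6: (k=6,j=0): S=28.8565, K−S=76.0835, hold=75.6112 ⇒ V=76.0835 exercise | (k=6,j=1): S=40.0505, K−S=64.8895, hold=64.4173 ⇒ V=64.8895 exercise | (k=6,j=2): S=55.5868, K−S=49.3532, hold=48.8809 ⇒ V=49.3532 exercise | (k=6,j=3): S=77.1500, K−S=27.7900, hold=27.5692 ⇒ V=27.7900 exercise | (k=6,j=4): S=107.0779, K−S=0.0000, hold=7.6533 ⇒ V=7.6533 continue | (k=6,j=5): S=148.6154, K−S=0.0000, hold=0.0000 ⇒ V=0.0000 continue | (k=6,j=6): S=206.2660, K−S=0.0000, hold=0.0000 ⇒ V=0.0000 continue  boundary S*=77.1500
step 5: (k=5,j=0): S=33.9959, K−S=70.9441, hold=70.4719 ⇒ V=70.9441 exercise | (k=5,j=1): S=47.1835, K−S=57.7565, hold=57.2843 ⇒ V=57.7565 exercise | (k=5,j=2): S=65.4868, K−S=39.4532, hold=38.9810 ⇒ V=39.4532 exercise | (k=5,j=3): S=90.8904, K−S=14.0496, hold=18.1863 ⇒ V=18.1863 continue | (k=5,j=4): S=126.1484, K−S=0.0000, hold=4.0163 ⇒ V=4.0163 continue | (k=5,j=5): S=175.0837, K−S=0.0000, hold=0.0000 ⇒ V=0.0000 continue  boundary S*=65.4868
step 4: (k=4,j=0): S=40.0505, K−S=64.8895, hold=64.4173 ⇒ V=64.8895 exercise | (k=4,j=1): S=55.5868, K−S=49.3532, hold=48.8809 ⇒ V=49.3532 exercise | (k=4,j=2): S=77.1500, K−S=27.7900, hold=29.2650 ⇒ V=29.2650 continue | (k=4,j=3): S=107.0779, K−S=0.0000, hold=11.4344 ⇒ V=11.4344 continue | (k=4,j=4): S=148.6154, K−S=0.0000, hold=2.1077 ⇒ V=2.1077 continue  boundary S*=55.5868
step 3: (k=3,j=0): S=47.1835, K−S=57.7565, hold=57.2843 ⇒ V=57.7565 exercise | (k=3,j=1): S=65.4868, K−S=39.4532, hold=39.6752 ⇒ V=39.6752 continue | (k=3,j=2): S=90.8904, K−S=14.0496, hold=20.7402 ⇒ V=20.7402 continue | (k=3,j=3): S=126.1484, K−S=0.0000, hold=6.9928 ⇒ V=6.9928 continue  boundary S*=47.1835
step 2: (k=2,j=0): S=55.5868, K−S=49.3532, hold=48.9855 ⇒ V=49.3532 exercise | (k=2,j=1): S=77.1500, K−S=27.7900, hold=30.5837 ⇒ V=30.5837 continue | (k=2,j=2): S=107.0779, K−S=0.0000, hold=14.1757 ⇒ V=14.1757 continue  boundary S*=55.5868
step 1: (k=1,j=0): S=65.4868, K−S=39.4532, hold=40.2960 ⇒ V=40.2960 continue | (k=1,j=1): S=90.8904, K−S=14.0496, hold=22.7226 ⇒ V=22.7226 continue  boundary S*=-
step 0: (k=0,j=0): S=77.1500, K−S=27.7900, hold=31.8426 ⇒ V=31.8426 continue  boundary S*=-

price = 31.8426
boundary = - - 55.5868 47.1835 55.5868 65.4868 77.1500 65.4868
tree:
31.8426
40.2960 22.7226
49.3532 30.5837 14.1757
57.7565 39.6752 20.7402 6.9928
64.8895 49.3532 29.2650 11.4344 2.1077
70.9441 57.7565 39.4532 18.1863 4.0163 0.0000
76.0835 64.8895 49.3532 27.7900 7.6533 0.0000 0.0000
80.4459 70.9441 57.7565 39.4532 14.5838 0.0000 0.0000 0.0000
84.1488 76.0835 64.8895 49.3532 27.7900 0.0000 0.0000 0.0000 0.0000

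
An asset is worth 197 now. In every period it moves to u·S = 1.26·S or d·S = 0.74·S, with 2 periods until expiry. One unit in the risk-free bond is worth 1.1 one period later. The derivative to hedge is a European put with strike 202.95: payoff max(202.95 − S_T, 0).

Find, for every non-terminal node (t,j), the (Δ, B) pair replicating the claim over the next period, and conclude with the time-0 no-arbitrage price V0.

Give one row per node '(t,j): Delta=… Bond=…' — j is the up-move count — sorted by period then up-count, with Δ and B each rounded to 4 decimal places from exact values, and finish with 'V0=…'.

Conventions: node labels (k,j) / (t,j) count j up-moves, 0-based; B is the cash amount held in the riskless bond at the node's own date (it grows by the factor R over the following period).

(0,0): Delta=-0.3254 Bond=78.3200
(1,0): Delta=-1.0000 Bond=184.5000
(1,1): Delta=-0.1493 Bond=42.4417
V0=14.2227

Arbitrage-free pricing uses the up-move probability p* = (R−d)/(u−d) = 0.6923, discounting each step at R = 1.1.
Payoffs at expiry: V(2,0)=95.0728, V(2,1)=19.2672, V(2,2)=0.0000
Node (1,0) S=145.7800: V=(p*·19.2672+(1−p*)·95.0728)/1.1=38.7200; Δ=(19.2672−95.0728)/(183.6828−107.8772)=-1.0000; B=V−Δ·S=184.5000
Node (1,1) S=248.2200: V=(p*·0.0000+(1−p*)·19.2672)/1.1=5.3894; Δ=(0.0000−19.2672)/(312.7572−183.6828)=-0.1493; B=V−Δ·S=42.4417
Node (0,0) S=197.0000: V=(p*·5.3894+(1−p*)·38.7200)/1.1=14.2227; Δ=(5.3894−38.7200)/(248.2200−145.7800)=-0.3254; B=V−Δ·S=78.3200
Verification: the root portfolio costs Δ(0,0)·S0 + B(0,0) = 14.2227, matching V0.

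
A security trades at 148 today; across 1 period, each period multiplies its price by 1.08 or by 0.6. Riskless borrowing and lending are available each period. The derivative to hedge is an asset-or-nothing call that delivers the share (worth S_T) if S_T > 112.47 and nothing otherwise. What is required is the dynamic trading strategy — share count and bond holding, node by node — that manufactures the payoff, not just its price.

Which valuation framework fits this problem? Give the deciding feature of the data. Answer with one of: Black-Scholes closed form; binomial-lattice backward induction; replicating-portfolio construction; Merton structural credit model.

Key observation: the task asks for the hedge itself — share and bond holdings at every node of the 1-period tree on spot 148 with factors 1.08/0.6 — which is exactly what the replicating-portfolio construction produces.

framework: replicating-portfolio construction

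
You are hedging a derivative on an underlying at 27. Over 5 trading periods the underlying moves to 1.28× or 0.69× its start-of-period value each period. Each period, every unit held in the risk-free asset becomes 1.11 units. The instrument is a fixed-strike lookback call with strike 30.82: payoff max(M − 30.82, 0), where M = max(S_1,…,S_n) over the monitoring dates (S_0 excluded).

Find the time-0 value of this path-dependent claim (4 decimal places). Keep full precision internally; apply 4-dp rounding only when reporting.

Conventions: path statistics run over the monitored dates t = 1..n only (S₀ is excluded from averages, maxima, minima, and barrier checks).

Under the martingale measure an up-move has probability p* = 0.7119; value the claim as the probability-weighted average of per-path payoffs, discounted 5 periods at R = 1.11.
Enumerate all 2^5 = 32 price paths (U = up ×1.28, D = down ×0.69); each path with k up-moves has probability p*^k·(1−p*)^(5−k).
DDDDD: M=18.6300, payoff=0.0000, prob=0.001986
UDDDD: M=34.5600, payoff=3.7400, prob=0.004907
DUDDD: M=23.8464, payoff=0.0000, prob=0.004907
UUDDD: M=44.2368, payoff=13.4168, prob=0.012122
DDUDD: M=18.6300, payoff=0.0000, prob=0.004907
UDUDD: M=34.5600, payoff=3.7400, prob=0.012122
DUUDD: M=30.5234, payoff=0.0000, prob=0.012122
UUUDD: M=56.6231, payoff=25.8031, prob=0.029949
DDDUD: M=18.6300, payoff=0.0000, prob=0.004907
UDDUD: M=34.5600, payoff=3.7400, prob=0.012122
DUDUD: M=23.8464, payoff=0.0000, prob=0.012122
UUDUD: M=44.2368, payoff=13.4168, prob=0.029949
DDUUD: M=21.0611, payoff=0.0000, prob=0.012122
UDUUD: M=39.0699, payoff=8.2499, prob=0.029949
DUUUD: M=39.0699, payoff=8.2499, prob=0.029949
UUUUD: M=72.4776, payoff=41.6576, prob=0.073992
DDDDU: M=18.6300, payoff=0.0000, prob=0.004907
UDDDU: M=34.5600, payoff=3.7400, prob=0.012122
DUDDU: M=23.8464, payoff=0.0000, prob=0.012122
UUDDU: M=44.2368, payoff=13.4168, prob=0.029949
DDUDU: M=18.6300, payoff=0.0000, prob=0.012122
UDUDU: M=34.5600, payoff=3.7400, prob=0.029949
DUUDU: M=30.5234, payoff=0.0000, prob=0.029949
UUUDU: M=56.6231, payoff=25.8031, prob=0.073992
DDDUU: M=18.6300, payoff=0.0000, prob=0.012122
UDDUU: M=34.5600, payoff=3.7400, prob=0.029949
DUDUU: M=26.9583, payoff=0.0000, prob=0.029949
UUDUU: M=50.0095, payoff=19.1895, prob=0.073992
DDUUU: M=26.9583, payoff=0.0000, prob=0.029949
UDUUU: M=50.0095, payoff=19.1895, prob=0.073992
DUUUU: M=50.0095, payoff=19.1895, prob=0.073992
UUUUU: M=92.7713, payoff=61.9513, prob=0.182804
Price = Σ prob·payoff / R^5 = 23.187767 / 1.685058 = 13.7608

price = 13.7608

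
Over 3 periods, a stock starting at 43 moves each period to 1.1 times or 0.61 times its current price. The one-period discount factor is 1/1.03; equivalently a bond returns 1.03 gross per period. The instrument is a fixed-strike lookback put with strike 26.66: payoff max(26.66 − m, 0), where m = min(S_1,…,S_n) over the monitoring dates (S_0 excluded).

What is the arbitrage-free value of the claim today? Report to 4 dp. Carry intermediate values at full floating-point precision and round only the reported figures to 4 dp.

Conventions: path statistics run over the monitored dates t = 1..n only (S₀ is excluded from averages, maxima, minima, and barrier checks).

Set p* = 0.8571 (from d < R < u); the path-dependent value is the discounted p*-expectation over all price paths.
Enumerate all 2^3 = 8 price paths (U = up ×1.1, D = down ×0.61); each path with k up-moves has probability p*^k·(1−p*)^(3−k).
DDD: m=9.7602, payoff=16.8998, prob=0.002915
UDD: m=17.6003, payoff=9.0597, prob=0.017493
DUD: m=17.6003, payoff=9.0597, prob=0.017493
UUD: m=31.7383, payoff=0.0000, prob=0.104956
DDU: m=16.0003, payoff=10.6597, prob=0.017493
UDU: m=28.8530, payoff=0.0000, prob=0.104956
DUU: m=26.2300, payoff=0.4300, prob=0.104956
UUU: m=47.3000, payoff=0.0000, prob=0.629738
Price = Σ prob·payoff / R^3 = 0.597825 / 1.092727 = 0.5471

price = 0.5471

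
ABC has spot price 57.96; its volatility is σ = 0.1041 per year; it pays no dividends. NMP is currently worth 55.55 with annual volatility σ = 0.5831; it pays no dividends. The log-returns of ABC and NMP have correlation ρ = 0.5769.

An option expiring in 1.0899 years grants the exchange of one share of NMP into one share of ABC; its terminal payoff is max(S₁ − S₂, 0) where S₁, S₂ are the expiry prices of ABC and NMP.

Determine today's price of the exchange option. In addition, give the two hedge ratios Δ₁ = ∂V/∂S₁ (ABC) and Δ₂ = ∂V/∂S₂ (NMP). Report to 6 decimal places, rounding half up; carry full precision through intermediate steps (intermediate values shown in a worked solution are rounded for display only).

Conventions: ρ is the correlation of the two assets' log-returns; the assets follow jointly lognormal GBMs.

exchange price = 13.608535
Δ1 = 0.638097
Δ2 = -0.420803

σ_eff = √(σ₁² + σ₂² − 2ρσ₁σ₂) = √(0.1041² + 0.5831² − 2·0.5769·0.1041·0.5831) = 0.529911
d₁ = (ln(S₁/S₂) + (q₂ − q₁ + σ_eff²/2)T) / (σ_eff√T) = (ln(57.96/55.55) + (0.0 − 0.0 + 0.140403)·1.0899) / 0.553218 = 0.353377
d₂ = d₁ − σ_eff√T = 0.353377 − 0.553218 = -0.199841
N(d₁) = 0.638097,  N(d₂) = 0.420803
V = S₁·e^{−q₁T}·N(d₁) − S₂·e^{−q₂T}·N(d₂) = 36.984115 − 23.375580 = 13.608535
Key observation: pricing in NMP-units makes this a unit-strike call on the ratio S₁/S₂ — the risk-free rate cancels and cannot affect the value.
Δ₁ = e^{−q₁T}·N(d₁) = 0.638097;  Δ₂ = −e^{−q₂T}·N(d₂) = -0.420803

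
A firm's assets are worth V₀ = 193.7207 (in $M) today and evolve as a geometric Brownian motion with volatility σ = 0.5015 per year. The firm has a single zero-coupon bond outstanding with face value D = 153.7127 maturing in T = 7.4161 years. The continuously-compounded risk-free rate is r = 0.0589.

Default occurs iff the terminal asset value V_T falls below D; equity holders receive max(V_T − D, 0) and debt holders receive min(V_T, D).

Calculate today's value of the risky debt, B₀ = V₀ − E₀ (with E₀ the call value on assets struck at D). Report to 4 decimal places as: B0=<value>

Work the structural quantities from V₀ = 193.7207 against face 153.7127:
d₁ = [ln(V₀/D) + (r + σ²/2)T] / (σ√T)
   = [ln(193.7207/153.7127) + (0.0589 + 0.5·0.5015²)·7.4161] / (0.5015·√7.4161)
   = [0.231332 + 1.369391] / 1.365711 = 1.172081
d₂ = d₁ − σ√T = 1.172081 − 1.365711 = -0.193630
N(d₁) = 0.879418,  N(d₂) = 0.423233,  e^(−rT) = 0.646095
E₀ = V₀·N(d₁) − D·e^(−rT)·N(d₂)
   = 193.7207·0.879418 − 153.7127·0.646095·0.423233 = 128.328868
B₀ = V₀ − E₀ = 193.7207 − 128.328868 = 65.391832

B0=65.3918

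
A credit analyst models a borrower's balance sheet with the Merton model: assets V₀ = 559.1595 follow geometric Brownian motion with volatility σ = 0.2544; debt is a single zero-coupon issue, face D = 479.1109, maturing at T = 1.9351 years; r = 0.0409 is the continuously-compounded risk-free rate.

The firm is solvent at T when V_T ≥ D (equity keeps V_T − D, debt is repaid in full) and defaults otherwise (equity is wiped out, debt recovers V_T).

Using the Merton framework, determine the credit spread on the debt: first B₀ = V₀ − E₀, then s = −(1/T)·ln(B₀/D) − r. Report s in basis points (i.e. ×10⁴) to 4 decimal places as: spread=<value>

spread=321.0258

With assets at 559.1595 and a single debt payment of 479.1109 at 1.9351 years:
d₁ = [ln(V₀/D) + (r + σ²/2)T] / (σ√T)
   = [ln(559.1595/479.1109) + (0.0409 + 0.5·0.2544²)·1.9351] / (0.2544·√1.9351)
   = [0.154503 + 0.141765] / 0.353890 = 0.837173
d₂ = d₁ − σ√T = 0.837173 − 0.353890 = 0.483282
N(d₁) = 0.798752,  N(d₂) = 0.685552,  e^(−rT) = 0.923905
E₀ = V₀·N(d₁) − D·e^(−rT)·N(d₂)
   = 559.1595·0.798752 − 479.1109·0.923905·0.685552 = 143.168007
B₀ = V₀ − E₀ = 559.1595 − 143.168007 = 415.991493
spread = −(1/T)·ln(B₀/D) − r = −(1/1.9351)·ln(415.991493/479.1109) − 0.0409 = 0.03210258
in basis points: 0.03210258 × 10⁴ = 321.0258 bp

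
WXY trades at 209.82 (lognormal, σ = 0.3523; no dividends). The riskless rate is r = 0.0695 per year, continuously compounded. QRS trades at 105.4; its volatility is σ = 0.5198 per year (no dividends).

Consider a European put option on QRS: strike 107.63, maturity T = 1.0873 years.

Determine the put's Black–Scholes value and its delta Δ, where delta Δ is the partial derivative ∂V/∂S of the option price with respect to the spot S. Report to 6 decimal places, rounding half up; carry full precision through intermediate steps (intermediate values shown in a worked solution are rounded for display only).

σ√T = 0.5198·√1.0873 = 0.542015
d₁ = (ln(S/K) + (r+σ²/2)T) / (σ√T) = (ln(105.4/107.63) + (0.0695+0.5198²/2)·1.0873) / 0.542015 = (-0.020937 + 0.222457) / 0.542015 = 0.371799
d₂ = d₁ − σ√T = 0.371799 − 0.542015 = -0.170216
e^{−rT} = 0.927217
N(−d₁) = 0.355021,  N(−d₂) = 0.567580
Put price V = K·e^{−rT}·N(−d₂) − S·N(−d₁) = 56.642409 − 37.419241 = 19.223168
Δ = −N(−d₁) = -0.355021

price = 19.223168
Δ = -0.355021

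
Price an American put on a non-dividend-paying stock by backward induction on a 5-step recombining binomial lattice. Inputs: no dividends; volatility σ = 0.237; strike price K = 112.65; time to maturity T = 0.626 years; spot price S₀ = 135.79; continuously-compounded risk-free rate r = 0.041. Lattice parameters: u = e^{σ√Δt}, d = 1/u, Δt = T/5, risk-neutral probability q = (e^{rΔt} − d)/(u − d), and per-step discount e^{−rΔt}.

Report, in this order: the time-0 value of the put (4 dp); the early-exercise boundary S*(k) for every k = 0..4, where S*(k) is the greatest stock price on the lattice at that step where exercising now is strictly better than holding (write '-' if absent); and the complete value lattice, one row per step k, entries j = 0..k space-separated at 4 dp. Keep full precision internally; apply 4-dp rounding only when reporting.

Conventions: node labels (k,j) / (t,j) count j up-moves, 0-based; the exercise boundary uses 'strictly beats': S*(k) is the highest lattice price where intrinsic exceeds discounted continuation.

price = 1.6919
boundary = - - - - 97.0934
tree:
1.6919
3.0528 0.3999
5.4061 0.8198 0.0000
9.3356 1.6807 0.0000 0.0000
15.5566 3.4454 0.0000 0.0000 0.0000
23.3668 7.0633 0.0000 0.0000 0.0000 0.0000

Δt=0.12520, u=1.08748, d=0.91956, q=0.50970, disc=e^(-rΔt)=0.99488
k=5 terminal: V=max(K-S,0) → 23.3668 7.0633 0.0000 0.0000 0.0000 0.0000
k=4: j=0 S=97.0934 intr=15.5566 cont=14.9799 V=15.5566[EX]; j=1 S=114.8229 intr=0.0000 cont=3.4454 V=3.4454[hold]; j=2 S=135.7900 intr=0.0000 cont=0.0000 V=0.0000[hold]; j=3 S=160.5857 intr=0.0000 cont=0.0000 V=0.0000[hold]; j=4 S=189.9092 intr=0.0000 cont=0.0000 V=0.0000[hold]  S*(4)=97.0934
k=3: j=0 S=105.5867 intr=7.0633 cont=9.3356 V=9.3356[hold]; j=1 S=124.8672 intr=0.0000 cont=1.6807 V=1.6807[hold]; j=2 S=147.6683 intr=0.0000 cont=0.0000 V=0.0000[hold]; j=3 S=174.6331 intr=0.0000 cont=0.0000 V=0.0000[hold]  S*(3)=-
k=2: j=0 S=114.8229 intr=0.0000 cont=5.4061 V=5.4061[hold]; j=1 S=135.7900 intr=0.0000 cont=0.8198 V=0.8198[hold]; j=2 S=160.5857 intr=0.0000 cont=0.0000 V=0.0000[hold]  S*(2)=-
k=1: j=0 S=124.8672 intr=0.0000 cont=3.0528 V=3.0528[hold]; j=1 S=147.6683 intr=0.0000 cont=0.3999 V=0.3999[hold]  S*(1)=-
k=0: j=0 S=135.7900 intr=0.0000 cont=1.6919 V=1.6919[hold]  S*(0)=-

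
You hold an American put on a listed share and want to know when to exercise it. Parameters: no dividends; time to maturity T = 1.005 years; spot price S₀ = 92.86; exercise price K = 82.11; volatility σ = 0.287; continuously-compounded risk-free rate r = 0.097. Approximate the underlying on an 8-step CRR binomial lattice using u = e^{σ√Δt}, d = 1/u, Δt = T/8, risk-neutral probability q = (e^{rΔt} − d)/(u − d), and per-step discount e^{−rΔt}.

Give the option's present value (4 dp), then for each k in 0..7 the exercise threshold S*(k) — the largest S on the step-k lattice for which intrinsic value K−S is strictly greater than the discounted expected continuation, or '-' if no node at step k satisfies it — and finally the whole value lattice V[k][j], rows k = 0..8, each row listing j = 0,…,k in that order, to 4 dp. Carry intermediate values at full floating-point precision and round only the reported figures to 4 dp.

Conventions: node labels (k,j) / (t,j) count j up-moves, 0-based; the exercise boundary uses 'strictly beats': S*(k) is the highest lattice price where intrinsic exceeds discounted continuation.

price = 3.5529
boundary = - - - - 61.8184 68.4377 61.8184 68.4377
tree:
3.5529
5.7634 1.7111
9.0851 3.0055 0.6241
13.8472 5.1503 1.2084 0.1301
20.2916 8.5578 2.3037 0.2831 0.0000
26.2707 13.6723 4.3042 0.6160 0.0000 0.0000
31.6715 20.2916 7.8244 1.3402 0.0000 0.0000 0.0000
36.5500 26.2707 13.6723 2.9159 0.0000 0.0000 0.0000 0.0000
40.9566 31.6715 20.2916 6.3442 0.0000 0.0000 0.0000 0.0000 0.0000

Δt=0.12562  u=1.10708  d=0.90328  q=0.53475  discount=0.98789
step 8 (expiry): payoffs max(K−S,0) = 40.9566 31.6715 20.2916 6.3442 0.0000 0.0000 0.0000 0.0000 0.0000
step 7: (k=7,j=0): S=45.5600, K−S=36.5500, hold=35.5555 ⇒ V=36.5500 exercise | (k=7,j=1): S=55.8393, K−S=26.2707, hold=25.2763 ⇒ V=26.2707 exercise | (k=7,j=2): S=68.4377, K−S=13.6723, hold=12.6778 ⇒ V=13.6723 exercise | (k=7,j=3): S=83.8785, K−S=0.0000, hold=2.9159 ⇒ V=2.9159 continue | (k=7,j=4): S=102.8032, K−S=0.0000, hold=0.0000 ⇒ V=0.0000 continue | (k=7,j=5): S=125.9976, K−S=0.0000, hold=0.0000 ⇒ V=0.0000 continue | (k=7,j=6): S=154.4251, K−S=0.0000, hold=0.0000 ⇒ V=0.0000 continue | (k=7,j=7): S=189.2663, K−S=0.0000, hold=0.0000 ⇒ V=0.0000 continue  boundary S*=68.4377
step 6: (k=6,j=0): S=50.4385, K−S=31.6715, hold=30.6771 ⇒ V=31.6715 exercise | (k=6,j=1): S=61.8184, K−S=20.2916, hold=19.2972 ⇒ V=20.2916 exercise | (k=6,j=2): S=75.7658, K−S=6.3442, hold=7.8244 ⇒ V=7.8244 continue | (k=6,j=3): S=92.8600, K−S=0.0000, hold=1.3402 ⇒ V=1.3402 continue | (k=6,j=4): S=113.8110, K−S=0.0000, hold=0.0000 ⇒ V=0.0000 continue | (k=6,j=5): S=139.4890, K−S=0.0000, hold=0.0000 ⇒ V=0.0000 continue | (k=6,j=6): S=170.9604, K−S=0.0000, hold=0.0000 ⇒ V=0.0000 continue  boundary S*=61.8184
step 5: (k=5,j=0): S=55.8393, K−S=26.2707, hold=25.2763 ⇒ V=26.2707 exercise | (k=5,j=1): S=68.4377, K−S=13.6723, hold=13.4598 ⇒ V=13.6723 exercise | (k=5,j=2): S=83.8785, K−S=0.0000, hold=4.3042 ⇒ V=4.3042 continue | (k=5,j=3): S=102.8032, K−S=0.0000, hold=0.6160 ⇒ V=0.6160 continue | (k=5,j=4): S=125.9976, K−S=0.0000, hold=0.0000 ⇒ V=0.0000 continue | (k=5,j=5): S=154.4251, K−S=0.0000, hold=0.0000 ⇒ V=0.0000 continue  boundary S*=68.4377
step 4: (k=4,j=0): S=61.8184, K−S=20.2916, hold=19.2972 ⇒ V=20.2916 exercise | (k=4,j=1): S=75.7658, K−S=6.3442, hold=8.5578 ⇒ V=8.5578 continue | (k=4,j=2): S=92.8600, K−S=0.0000, hold=2.3037 ⇒ V=2.3037 continue | (k=4,j=3): S=113.8110, K−S=0.0000, hold=0.2831 ⇒ V=0.2831 continue | (k=4,j=4): S=139.4890, K−S=0.0000, hold=0.0000 ⇒ V=0.0000 continue  boundary S*=61.8184
step 3: (k=3,j=0): S=68.4377, K−S=13.6723, hold=13.8472 ⇒ V=13.8472 continue | (k=3,j=1): S=83.8785, K−S=0.0000, hold=5.1503 ⇒ V=5.1503 continue | (k=3,j=2): S=102.8032, K−S=0.0000, hold=1.2084 ⇒ V=1.2084 continue | (k=3,j=3): S=125.9976, K−S=0.0000, hold=0.1301 ⇒ V=0.1301 continue  boundary S*=-
step 2: (k=2,j=0): S=75.7658, K−S=6.3442, hold=9.0851 ⇒ V=9.0851 continue | (k=2,j=1): S=92.8600, K−S=0.0000, hold=3.0055 ⇒ V=3.0055 continue | (k=2,j=2): S=113.8110, K−S=0.0000, hold=0.6241 ⇒ V=0.6241 continue  boundary S*=-
step 1: (k=1,j=0): S=83.8785, K−S=0.0000, hold=5.7634 ⇒ V=5.7634 continue | (k=1,j=1): S=102.8032, K−S=0.0000, hold=1.7111 ⇒ V=1.7111 continue  boundary S*=-
step 0: (k=0,j=0): S=92.8600, K−S=0.0000, hold=3.5529 ⇒ V=3.5529 continue  boundary S*=-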